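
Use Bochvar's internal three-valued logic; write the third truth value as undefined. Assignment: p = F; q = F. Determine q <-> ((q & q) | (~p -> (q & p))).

q & q = F & F = F
~p = ~F = T
q & p = F & F = F
~p -> (q & p) = T -> F = F
(q & q) | (~p -> (q & p)) = F | F = F
q <-> ((q & q) | (~p -> (q & p))) = F <-> F = T

T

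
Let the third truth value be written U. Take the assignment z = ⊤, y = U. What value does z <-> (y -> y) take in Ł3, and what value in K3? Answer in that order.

In Ł3: y -> y = U -> U = ⊤
z <-> (y -> y) = ⊤ <-> ⊤ = ⊤
In K3: y -> y = U -> U = U  [~U | U]
z <-> (y -> y) = ⊤ <-> U = U
They differ because Ł3 and K3 treat U differently under implication.

⊤; U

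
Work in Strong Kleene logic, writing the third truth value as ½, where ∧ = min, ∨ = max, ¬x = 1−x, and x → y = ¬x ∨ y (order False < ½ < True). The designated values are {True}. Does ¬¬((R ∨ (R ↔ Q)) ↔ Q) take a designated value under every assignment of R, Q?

No

Countermodel: R=True, Q=½ gives ½, which is not designated.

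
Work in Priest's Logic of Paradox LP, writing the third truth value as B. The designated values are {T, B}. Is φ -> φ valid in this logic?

Yes

Every assignment of φ over {T, B, F} gives a value in {T, B}.
In particular, with φ=B: φ -> φ = B.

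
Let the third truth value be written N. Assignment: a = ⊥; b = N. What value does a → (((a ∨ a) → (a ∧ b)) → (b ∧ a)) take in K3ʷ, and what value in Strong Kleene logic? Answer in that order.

In K3ʷ: a ∨ a = ⊥ ∨ ⊥ = ⊥
a ∧ b = ⊥ ∧ N = N
(a ∨ a) → (a ∧ b) = ⊥ → N = N  [any arg is the third value ⇒ result is the third value]
b ∧ a = N ∧ ⊥ = N
((a ∨ a) → (a ∧ b)) → (b ∧ a) = N → N = N
a → (((a ∨ a) → (a ∧ b)) → (b ∧ a)) = ⊥ → N = N
In Strong Kleene logic: a ∨ a = ⊥ ∨ ⊥ = ⊥
a ∧ b = ⊥ ∧ N = ⊥
(a ∨ a) → (a ∧ b) = ⊥ → ⊥ = ⊤
b ∧ a = N ∧ ⊥ = ⊥
((a ∨ a) → (a ∧ b)) → (b ∧ a) = ⊤ → ⊥ = ⊥
a → (((a ∨ a) → (a ∧ b)) → (b ∧ a)) = ⊥ → ⊥ = ⊤
They differ because K3ʷ and Strong Kleene logic treat N differently under the binary connectives.

N; ⊤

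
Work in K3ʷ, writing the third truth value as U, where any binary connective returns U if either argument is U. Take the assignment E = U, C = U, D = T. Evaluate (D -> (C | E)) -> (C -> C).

C | E = U | U = U
D -> (C | E) = T -> U = U  [any arg is the third value ⇒ result is the third value]
C -> C = U -> U = U
(D -> (C | E)) -> (C -> C) = U -> U = U

U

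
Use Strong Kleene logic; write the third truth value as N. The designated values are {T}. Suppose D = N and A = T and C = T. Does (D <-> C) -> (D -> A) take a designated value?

Yes

D <-> C = N <-> T = N
D -> A = N -> T = T  [~N | T]
(D <-> C) -> (D -> A) = N -> T = T
T ∈ {T}.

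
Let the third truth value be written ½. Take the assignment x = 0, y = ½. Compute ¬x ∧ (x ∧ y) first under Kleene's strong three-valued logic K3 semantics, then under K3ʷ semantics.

In Kleene's strong three-valued logic K3: ¬x = ¬0 = 1
x ∧ y = 0 ∧ ½ = 0
¬x ∧ (x ∧ y) = 1 ∧ 0 = 0
In K3ʷ: ¬x = ¬0 = 1
x ∧ y = 0 ∧ ½ = ½
¬x ∧ (x ∧ y) = 1 ∧ ½ = ½
They differ because Kleene's strong three-valued logic K3 and K3ʷ treat ½ differently under the binary connectives.

0; ½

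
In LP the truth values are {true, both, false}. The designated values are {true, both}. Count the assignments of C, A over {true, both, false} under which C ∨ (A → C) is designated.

Of the 9 assignments, 8 give a value in {true, both}.

8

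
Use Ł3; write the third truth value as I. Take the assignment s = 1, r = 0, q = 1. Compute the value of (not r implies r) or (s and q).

1

not r = not 0 = 1
not r implies r = 1 implies 0 = 0
s and q = 1 and 1 = 1
(not r implies r) or (s and q) = 0 or 1 = 1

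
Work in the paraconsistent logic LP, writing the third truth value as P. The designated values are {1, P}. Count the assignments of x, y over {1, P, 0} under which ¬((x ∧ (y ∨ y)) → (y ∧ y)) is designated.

Designated under: (x=1, y=P); (x=P, y=P).

2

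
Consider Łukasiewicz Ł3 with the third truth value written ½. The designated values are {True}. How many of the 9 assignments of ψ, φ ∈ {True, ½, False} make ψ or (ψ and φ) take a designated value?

3

Designated under: (ψ=True, φ=True); (ψ=True, φ=½); (ψ=True, φ=False).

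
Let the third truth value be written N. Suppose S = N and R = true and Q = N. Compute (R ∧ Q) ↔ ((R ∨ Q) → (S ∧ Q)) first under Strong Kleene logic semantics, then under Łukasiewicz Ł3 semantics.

In Strong Kleene logic: R ∧ Q = true ∧ N = N
R ∨ Q = true ∨ N = true
S ∧ Q = N ∧ N = N
(R ∨ Q) → (S ∧ Q) = true → N = N
(R ∧ Q) ↔ ((R ∨ Q) → (S ∧ Q)) = N ↔ N = N
In Łukasiewicz Ł3: R ∧ Q = true ∧ N = N
R ∨ Q = true ∨ N = true
S ∧ Q = N ∧ N = N
(R ∨ Q) → (S ∧ Q) = true → N = N  [min(1, 1−1+½)]
(R ∧ Q) ↔ ((R ∨ Q) → (S ∧ Q)) = N ↔ N = true
They differ because Strong Kleene logic and Łukasiewicz Ł3 treat N differently under implication.

N; true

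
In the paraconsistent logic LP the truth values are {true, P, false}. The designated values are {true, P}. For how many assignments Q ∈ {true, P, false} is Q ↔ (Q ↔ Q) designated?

Q=true: true ✓
Q=P: P ✓
Q=false: false ·

2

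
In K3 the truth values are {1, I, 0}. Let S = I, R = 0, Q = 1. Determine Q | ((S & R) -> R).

S & R = I & 0 = 0
(S & R) -> R = 0 -> 0 = 1
Q | ((S & R) -> R) = 1 | 1 = 1

1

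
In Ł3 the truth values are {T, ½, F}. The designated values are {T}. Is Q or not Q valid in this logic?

Countermodel: Q=½ gives ½, which is not designated.

No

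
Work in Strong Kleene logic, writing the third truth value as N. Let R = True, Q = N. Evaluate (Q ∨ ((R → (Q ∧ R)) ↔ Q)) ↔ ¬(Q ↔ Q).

N

Q ∧ R = N ∧ True = N
R → (Q ∧ R) = True → N = N
(R → (Q ∧ R)) ↔ Q = N ↔ N = N
Q ∨ ((R → (Q ∧ R)) ↔ Q) = N ∨ N = N
Q ↔ Q = N ↔ N = N
¬(Q ↔ Q) = ¬N = N
(Q ∨ ((R → (Q ∧ R)) ↔ Q)) ↔ ¬(Q ↔ Q) = N ↔ N = N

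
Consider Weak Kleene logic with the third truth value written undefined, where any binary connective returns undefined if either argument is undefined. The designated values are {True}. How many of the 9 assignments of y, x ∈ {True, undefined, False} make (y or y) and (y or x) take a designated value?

2

Designated under: (y=True, x=True); (y=True, x=False).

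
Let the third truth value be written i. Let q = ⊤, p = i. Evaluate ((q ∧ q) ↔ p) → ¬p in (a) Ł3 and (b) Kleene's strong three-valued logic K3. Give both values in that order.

⊤; i

In Ł3: q ∧ q = ⊤ ∧ ⊤ = ⊤
(q ∧ q) ↔ p = ⊤ ↔ i = i
¬p = ¬i = i
((q ∧ q) ↔ p) → ¬p = i → i = ⊤
In Kleene's strong three-valued logic K3: q ∧ q = ⊤ ∧ ⊤ = ⊤
(q ∧ q) ↔ p = ⊤ ↔ i = i
¬p = ¬i = i
((q ∧ q) ↔ p) → ¬p = i → i = i  [¬i ∨ i]
They differ because Ł3 and Kleene's strong three-valued logic K3 treat i differently under implication.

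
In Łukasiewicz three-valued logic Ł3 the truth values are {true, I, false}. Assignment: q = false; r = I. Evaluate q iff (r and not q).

not q = not false = true
r and not q = I and true = I
q iff (r and not q) = false iff I = I

I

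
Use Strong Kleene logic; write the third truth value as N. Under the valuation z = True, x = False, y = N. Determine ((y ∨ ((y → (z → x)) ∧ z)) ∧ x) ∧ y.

z → x = True → False = False
y → (z → x) = N → False = N  [¬N ∨ False]
(y → (z → x)) ∧ z = N ∧ True = N
y ∨ ((y → (z → x)) ∧ z) = N ∨ N = N
(y ∨ ((y → (z → x)) ∧ z)) ∧ x = N ∧ False = False
((y ∨ ((y → (z → x)) ∧ z)) ∧ x) ∧ y = False ∧ N = False

False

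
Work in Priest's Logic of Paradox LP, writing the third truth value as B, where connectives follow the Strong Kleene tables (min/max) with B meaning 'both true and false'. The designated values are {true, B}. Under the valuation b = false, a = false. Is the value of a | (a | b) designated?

a | b = false | false = false
a | (a | b) = false | false = false
false ∉ {true, B}.

No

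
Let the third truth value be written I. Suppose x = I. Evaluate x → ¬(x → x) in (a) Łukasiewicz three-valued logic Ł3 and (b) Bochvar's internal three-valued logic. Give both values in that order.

I; I

In Łukasiewicz three-valued logic Ł3: x → x = I → I = true  [min(1, 1−½+½)]
¬(x → x) = ¬true = false
x → ¬(x → x) = I → false = I
In Bochvar's internal three-valued logic: x → x = I → I = I  [any arg is the third value ⇒ result is the third value]
¬(x → x) = ¬I = I
x → ¬(x → x) = I → I = I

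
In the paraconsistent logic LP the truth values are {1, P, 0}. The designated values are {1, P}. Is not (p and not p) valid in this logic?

Every assignment of p over {1, P, 0} gives a value in {1, P}.
In particular, with p=P: not (p and not p) = P.

Yes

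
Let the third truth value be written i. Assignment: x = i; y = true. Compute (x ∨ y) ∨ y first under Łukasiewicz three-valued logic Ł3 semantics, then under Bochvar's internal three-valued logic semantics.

In Łukasiewicz three-valued logic Ł3: x ∨ y = i ∨ true = true
(x ∨ y) ∨ y = true ∨ true = true
In Bochvar's internal three-valued logic: x ∨ y = i ∨ true = i
(x ∨ y) ∨ y = i ∨ true = i
They differ because Łukasiewicz three-valued logic Ł3 and Bochvar's internal three-valued logic treat i differently under the binary connectives.

true; i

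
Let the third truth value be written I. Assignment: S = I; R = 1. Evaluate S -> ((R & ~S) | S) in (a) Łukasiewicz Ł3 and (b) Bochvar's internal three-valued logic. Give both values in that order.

1; I

In Łukasiewicz Ł3: ~S = ~I = I
R & ~S = 1 & I = I
(R & ~S) | S = I | I = I
S -> ((R & ~S) | S) = I -> I = 1  [min(1, 1−½+½)]
In Bochvar's internal three-valued logic: ~S = ~I = I
R & ~S = 1 & I = I
(R & ~S) | S = I | I = I
S -> ((R & ~S) | S) = I -> I = I  [any arg is the third value ⇒ result is the third value]
They differ because Łukasiewicz Ł3 and Bochvar's internal three-valued logic treat I differently under the binary connectives.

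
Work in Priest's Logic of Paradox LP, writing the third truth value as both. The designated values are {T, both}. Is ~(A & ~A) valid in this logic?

Every assignment of A over {T, both, F} gives a value in {T, both}.
In particular, with A=both: ~(A & ~A) = both.

Yes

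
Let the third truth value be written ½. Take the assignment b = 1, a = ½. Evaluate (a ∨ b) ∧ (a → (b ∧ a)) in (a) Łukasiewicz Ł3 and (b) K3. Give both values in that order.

In Łukasiewicz Ł3: a ∨ b = ½ ∨ 1 = 1
b ∧ a = 1 ∧ ½ = ½
a → (b ∧ a) = ½ → ½ = 1  [min(1, 1−½+½)]
(a ∨ b) ∧ (a → (b ∧ a)) = 1 ∧ 1 = 1
In K3: a ∨ b = ½ ∨ 1 = 1
b ∧ a = 1 ∧ ½ = ½
a → (b ∧ a) = ½ → ½ = ½  [¬½ ∨ ½]
(a ∨ b) ∧ (a → (b ∧ a)) = 1 ∧ ½ = ½
They differ because Łukasiewicz Ł3 and K3 treat ½ differently under implication.

1; ½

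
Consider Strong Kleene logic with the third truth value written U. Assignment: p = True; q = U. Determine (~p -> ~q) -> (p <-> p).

~p = ~True = False
~q = ~U = U
~p -> ~q = False -> U = True
p <-> p = True <-> True = True
(~p -> ~q) -> (p <-> p) = True -> True = True

True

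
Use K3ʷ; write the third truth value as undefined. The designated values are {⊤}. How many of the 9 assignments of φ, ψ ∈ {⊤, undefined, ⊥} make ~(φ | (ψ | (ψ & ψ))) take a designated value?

Designated under: (φ=⊥, ψ=⊥).

1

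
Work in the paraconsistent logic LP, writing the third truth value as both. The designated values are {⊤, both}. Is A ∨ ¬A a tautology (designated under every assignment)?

Every assignment of A over {⊤, both, ⊥} gives a value in {⊤, both}.
In particular, with A=both: A ∨ ¬A = both.

Yes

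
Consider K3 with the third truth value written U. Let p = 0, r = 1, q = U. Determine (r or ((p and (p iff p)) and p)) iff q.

U

p iff p = 0 iff 0 = 1
p and (p iff p) = 0 and 1 = 0
(p and (p iff p)) and p = 0 and 0 = 0
r or ((p and (p iff p)) and p) = 1 or 0 = 1
(r or ((p and (p iff p)) and p)) iff q = 1 iff U = U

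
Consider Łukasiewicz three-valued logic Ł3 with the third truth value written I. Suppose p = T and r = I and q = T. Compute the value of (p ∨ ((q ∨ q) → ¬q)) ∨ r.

q ∨ q = T ∨ T = T
¬q = ¬T = F
(q ∨ q) → ¬q = T → F = F
p ∨ ((q ∨ q) → ¬q) = T ∨ F = T
(p ∨ ((q ∨ q) → ¬q)) ∨ r = T ∨ I = T

T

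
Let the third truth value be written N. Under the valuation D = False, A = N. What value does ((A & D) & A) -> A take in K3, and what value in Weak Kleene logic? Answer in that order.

True; N

In K3: A & D = N & False = False
(A & D) & A = False & N = False
((A & D) & A) -> A = False -> N = True
In Weak Kleene logic: A & D = N & False = N
(A & D) & A = N & N = N
((A & D) & A) -> A = N -> N = N  [any arg is the third value ⇒ result is the third value]
They differ because K3 and Weak Kleene logic treat N differently under the binary connectives.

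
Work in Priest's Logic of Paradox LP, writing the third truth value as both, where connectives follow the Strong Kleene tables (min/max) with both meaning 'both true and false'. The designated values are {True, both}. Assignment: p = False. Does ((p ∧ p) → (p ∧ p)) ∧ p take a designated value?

p ∧ p = False ∧ False = False
p ∧ p = False ∧ False = False
(p ∧ p) → (p ∧ p) = False → False = True
((p ∧ p) → (p ∧ p)) ∧ p = True ∧ False = False
False ∉ {True, both}.

No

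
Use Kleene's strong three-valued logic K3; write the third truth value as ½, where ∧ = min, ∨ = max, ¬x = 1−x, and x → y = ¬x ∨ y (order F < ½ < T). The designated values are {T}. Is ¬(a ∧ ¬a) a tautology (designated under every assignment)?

Countermodel: a=½ gives ½, which is not designated.

No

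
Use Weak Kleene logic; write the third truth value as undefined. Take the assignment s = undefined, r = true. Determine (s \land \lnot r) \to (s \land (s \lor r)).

\lnot r = \lnot true = false
s \land \lnot r = undefined \land false = undefined
s \lor r = undefined \lor true = undefined
s \land (s \lor r) = undefined \land undefined = undefined
(s \land \lnot r) \to (s \land (s \lor r)) = undefined \to undefined = undefined  [any arg is the third value ⇒ result is the third value]

undefined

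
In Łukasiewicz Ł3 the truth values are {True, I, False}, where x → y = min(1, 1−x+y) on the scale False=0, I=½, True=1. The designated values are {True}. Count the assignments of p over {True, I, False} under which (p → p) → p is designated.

1

p=True: True ✓
p=I: I ·
p=False: False ·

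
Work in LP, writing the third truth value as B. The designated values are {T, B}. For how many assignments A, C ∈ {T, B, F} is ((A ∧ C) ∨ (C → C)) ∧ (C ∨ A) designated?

Of the 9 assignments, 8 give a value in {T, B}.

8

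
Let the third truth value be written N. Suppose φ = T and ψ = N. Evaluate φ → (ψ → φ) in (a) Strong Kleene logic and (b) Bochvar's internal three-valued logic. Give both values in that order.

T; N

In Strong Kleene logic: ψ → φ = N → T = T  [¬N ∨ T]
φ → (ψ → φ) = T → T = T
In Bochvar's internal three-valued logic: ψ → φ = N → T = N  [any arg is the third value ⇒ result is the third value]
φ → (ψ → φ) = T → N = N
They differ because Strong Kleene logic and Bochvar's internal three-valued logic treat N differently under the binary connectives.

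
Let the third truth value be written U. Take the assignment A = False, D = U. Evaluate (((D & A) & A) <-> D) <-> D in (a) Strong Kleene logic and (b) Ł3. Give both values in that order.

U; True

In Strong Kleene logic: D & A = U & False = False
(D & A) & A = False & False = False
((D & A) & A) <-> D = False <-> U = U
(((D & A) & A) <-> D) <-> D = U <-> U = U
In Ł3: D & A = U & False = False
(D & A) & A = False & False = False
((D & A) & A) <-> D = False <-> U = U  [1 − |0−½|]
(((D & A) & A) <-> D) <-> D = U <-> U = True
They differ because Strong Kleene logic and Ł3 treat U differently under implication.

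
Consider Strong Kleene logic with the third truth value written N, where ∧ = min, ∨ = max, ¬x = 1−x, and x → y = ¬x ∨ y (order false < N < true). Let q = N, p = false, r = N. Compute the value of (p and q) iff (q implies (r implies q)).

p and q = false and N = false
r implies q = N implies N = N  [not N or N]
q implies (r implies q) = N implies N = N
(p and q) iff (q implies (r implies q)) = false iff N = N

N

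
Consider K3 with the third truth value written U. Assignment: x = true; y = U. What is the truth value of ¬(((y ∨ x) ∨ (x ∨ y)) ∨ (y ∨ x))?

false

y ∨ x = U ∨ true = true
x ∨ y = true ∨ U = true
(y ∨ x) ∨ (x ∨ y) = true ∨ true = true
y ∨ x = U ∨ true = true
((y ∨ x) ∨ (x ∨ y)) ∨ (y ∨ x) = true ∨ true = true
¬(((y ∨ x) ∨ (x ∨ y)) ∨ (y ∨ x)) = ¬true = false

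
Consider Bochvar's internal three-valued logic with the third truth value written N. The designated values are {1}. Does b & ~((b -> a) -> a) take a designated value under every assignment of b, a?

No

Countermodel: b=1, a=1 gives 0, which is not designated.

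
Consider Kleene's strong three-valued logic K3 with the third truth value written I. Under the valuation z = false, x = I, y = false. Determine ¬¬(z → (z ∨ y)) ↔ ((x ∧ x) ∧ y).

z ∨ y = false ∨ false = false
z → (z ∨ y) = false → false = true
¬(z → (z ∨ y)) = ¬true = false
¬¬(z → (z ∨ y)) = ¬false = true
x ∧ x = I ∧ I = I
(x ∧ x) ∧ y = I ∧ false = false
¬¬(z → (z ∨ y)) ↔ ((x ∧ x) ∧ y) = true ↔ false = false

false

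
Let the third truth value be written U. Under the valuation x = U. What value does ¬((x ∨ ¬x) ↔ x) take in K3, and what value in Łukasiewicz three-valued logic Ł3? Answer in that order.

In K3: ¬x = ¬U = U
x ∨ ¬x = U ∨ U = U
(x ∨ ¬x) ↔ x = U ↔ U = U
¬((x ∨ ¬x) ↔ x) = ¬U = U
In Łukasiewicz three-valued logic Ł3: ¬x = ¬U = U
x ∨ ¬x = U ∨ U = U
(x ∨ ¬x) ↔ x = U ↔ U = ⊤  [1 − |½−½|]
¬((x ∨ ¬x) ↔ x) = ¬⊤ = ⊥
They differ because K3 and Łukasiewicz three-valued logic Ł3 treat U differently under implication.

U; ⊥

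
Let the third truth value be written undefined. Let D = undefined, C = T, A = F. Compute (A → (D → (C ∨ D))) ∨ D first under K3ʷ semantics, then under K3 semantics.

In K3ʷ: C ∨ D = T ∨ undefined = undefined
D → (C ∨ D) = undefined → undefined = undefined
A → (D → (C ∨ D)) = F → undefined = undefined
(A → (D → (C ∨ D))) ∨ D = undefined ∨ undefined = undefined
In K3: C ∨ D = T ∨ undefined = T
D → (C ∨ D) = undefined → T = T
A → (D → (C ∨ D)) = F → T = T
(A → (D → (C ∨ D))) ∨ D = T ∨ undefined = T
They differ because K3ʷ and K3 treat undefined differently under the binary connectives.

undefined; T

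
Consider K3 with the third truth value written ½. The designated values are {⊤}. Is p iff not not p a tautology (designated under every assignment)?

Countermodel: p=½ gives ½, which is not designated.

No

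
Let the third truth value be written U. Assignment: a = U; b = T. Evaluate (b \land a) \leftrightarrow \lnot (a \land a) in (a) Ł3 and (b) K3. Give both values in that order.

In Ł3: b \land a = T \land U = U
a \land a = U \land U = U
\lnot (a \land a) = \lnot U = U
(b \land a) \leftrightarrow \lnot (a \land a) = U \leftrightarrow U = T
In K3: b \land a = T \land U = U
a \land a = U \land U = U
\lnot (a \land a) = \lnot U = U
(b \land a) \leftrightarrow \lnot (a \land a) = U \leftrightarrow U = U
They differ because Ł3 and K3 treat U differently under implication.

T; U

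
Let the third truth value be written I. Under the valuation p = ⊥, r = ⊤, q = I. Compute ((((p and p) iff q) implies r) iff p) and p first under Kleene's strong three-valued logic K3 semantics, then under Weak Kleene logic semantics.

In Kleene's strong three-valued logic K3: p and p = ⊥ and ⊥ = ⊥
(p and p) iff q = ⊥ iff I = I
((p and p) iff q) implies r = I implies ⊤ = ⊤  [not I or ⊤]
(((p and p) iff q) implies r) iff p = ⊤ iff ⊥ = ⊥
((((p and p) iff q) implies r) iff p) and p = ⊥ and ⊥ = ⊥
In Weak Kleene logic: p and p = ⊥ and ⊥ = ⊥
(p and p) iff q = ⊥ iff I = I
((p and p) iff q) implies r = I implies ⊤ = I  [any arg is the third value ⇒ result is the third value]
(((p and p) iff q) implies r) iff p = I iff ⊥ = I
((((p and p) iff q) implies r) iff p) and p = I and ⊥ = I
They differ because Kleene's strong three-valued logic K3 and Weak Kleene logic treat I differently under the binary connectives.

⊥; I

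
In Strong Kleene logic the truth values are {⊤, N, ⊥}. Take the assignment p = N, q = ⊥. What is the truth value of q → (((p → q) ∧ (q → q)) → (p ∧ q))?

⊤

p → q = N → ⊥ = N
q → q = ⊥ → ⊥ = ⊤
(p → q) ∧ (q → q) = N ∧ ⊤ = N
p ∧ q = N ∧ ⊥ = ⊥
((p → q) ∧ (q → q)) → (p ∧ q) = N → ⊥ = N
q → (((p → q) ∧ (q → q)) → (p ∧ q)) = ⊥ → N = ⊤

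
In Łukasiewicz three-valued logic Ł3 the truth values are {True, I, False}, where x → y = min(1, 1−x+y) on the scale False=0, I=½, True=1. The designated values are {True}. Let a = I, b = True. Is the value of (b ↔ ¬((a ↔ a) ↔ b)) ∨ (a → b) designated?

Yes

a ↔ a = I ↔ I = True  [1 − |½−½|]
(a ↔ a) ↔ b = True ↔ True = True
¬((a ↔ a) ↔ b) = ¬True = False
b ↔ ¬((a ↔ a) ↔ b) = True ↔ False = False
a → b = I → True = True
(b ↔ ¬((a ↔ a) ↔ b)) ∨ (a → b) = False ∨ True = True
True ∈ {True}.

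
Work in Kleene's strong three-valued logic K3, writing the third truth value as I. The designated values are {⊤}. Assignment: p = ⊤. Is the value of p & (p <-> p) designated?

p <-> p = ⊤ <-> ⊤ = ⊤
p & (p <-> p) = ⊤ & ⊤ = ⊤
⊤ ∈ {⊤}.

Yes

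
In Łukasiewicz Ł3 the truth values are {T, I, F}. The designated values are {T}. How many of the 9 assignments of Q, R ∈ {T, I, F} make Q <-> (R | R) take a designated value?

3

Designated under: (Q=T, R=T); (Q=I, R=I); (Q=F, R=F).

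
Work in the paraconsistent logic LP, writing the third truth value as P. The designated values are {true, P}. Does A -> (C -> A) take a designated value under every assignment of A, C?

Yes

Every assignment of A, C over {true, P, false} gives a value in {true, P}.
In particular, with A=P, C=P: A -> (C -> A) = P.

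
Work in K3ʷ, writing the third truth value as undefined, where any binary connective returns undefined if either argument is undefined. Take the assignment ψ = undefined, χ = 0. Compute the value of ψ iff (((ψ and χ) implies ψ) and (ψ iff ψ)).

undefined

ψ and χ = undefined and 0 = undefined
(ψ and χ) implies ψ = undefined implies undefined = undefined
ψ iff ψ = undefined iff undefined = undefined
((ψ and χ) implies ψ) and (ψ iff ψ) = undefined and undefined = undefined
ψ iff (((ψ and χ) implies ψ) and (ψ iff ψ)) = undefined iff undefined = undefined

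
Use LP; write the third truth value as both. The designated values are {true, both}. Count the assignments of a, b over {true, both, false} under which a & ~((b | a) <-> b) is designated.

4

Designated under: (a=true, b=both); (a=true, b=false); (a=both, b=both); (a=both, b=false).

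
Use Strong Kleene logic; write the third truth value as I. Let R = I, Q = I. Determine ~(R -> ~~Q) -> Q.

~Q = ~I = I
~~Q = ~I = I
R -> ~~Q = I -> I = I  [~I | I]
~(R -> ~~Q) = ~I = I
~(R -> ~~Q) -> Q = I -> I = I

I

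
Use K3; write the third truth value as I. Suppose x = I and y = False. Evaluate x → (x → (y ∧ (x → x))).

I

x → x = I → I = I  [¬I ∨ I]
y ∧ (x → x) = False ∧ I = False
x → (y ∧ (x → x)) = I → False = I
x → (x → (y ∧ (x → x))) = I → I = I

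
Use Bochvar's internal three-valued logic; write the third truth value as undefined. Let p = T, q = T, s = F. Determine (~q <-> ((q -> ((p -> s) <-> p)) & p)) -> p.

~q = ~T = F
p -> s = T -> F = F
(p -> s) <-> p = F <-> T = F
q -> ((p -> s) <-> p) = T -> F = F
(q -> ((p -> s) <-> p)) & p = F & T = F
~q <-> ((q -> ((p -> s) <-> p)) & p) = F <-> F = T
(~q <-> ((q -> ((p -> s) <-> p)) & p)) -> p = T -> T = T

T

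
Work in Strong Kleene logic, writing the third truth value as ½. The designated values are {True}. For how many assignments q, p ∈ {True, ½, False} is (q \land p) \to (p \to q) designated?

Of the 9 assignments, 7 give a value in {True}.

7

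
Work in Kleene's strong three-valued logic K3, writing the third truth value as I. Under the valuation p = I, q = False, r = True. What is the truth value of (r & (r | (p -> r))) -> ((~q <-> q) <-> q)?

p -> r = I -> True = True
r | (p -> r) = True | True = True
r & (r | (p -> r)) = True & True = True
~q = ~False = True
~q <-> q = True <-> False = False
(~q <-> q) <-> q = False <-> False = True
(r & (r | (p -> r))) -> ((~q <-> q) <-> q) = True -> True = True

True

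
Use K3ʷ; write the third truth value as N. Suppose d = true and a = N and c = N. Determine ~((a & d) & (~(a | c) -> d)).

N

a & d = N & true = N
a | c = N | N = N
~(a | c) = ~N = N
~(a | c) -> d = N -> true = N  [any arg is the third value ⇒ result is the third value]
(a & d) & (~(a | c) -> d) = N & N = N
~((a & d) & (~(a | c) -> d)) = ~N = N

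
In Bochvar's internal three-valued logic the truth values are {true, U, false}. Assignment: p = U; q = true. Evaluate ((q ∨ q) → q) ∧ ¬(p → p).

U

q ∨ q = true ∨ true = true
(q ∨ q) → q = true → true = true
p → p = U → U = U  [any arg is the third value ⇒ result is the third value]
¬(p → p) = ¬U = U
((q ∨ q) → q) ∧ ¬(p → p) = true ∧ U = U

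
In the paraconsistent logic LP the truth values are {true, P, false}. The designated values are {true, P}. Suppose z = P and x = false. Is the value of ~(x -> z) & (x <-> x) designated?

No

x -> z = false -> P = true  [~false | P]
~(x -> z) = ~true = false
x <-> x = false <-> false = true
~(x -> z) & (x <-> x) = false & true = false
false ∉ {true, P}.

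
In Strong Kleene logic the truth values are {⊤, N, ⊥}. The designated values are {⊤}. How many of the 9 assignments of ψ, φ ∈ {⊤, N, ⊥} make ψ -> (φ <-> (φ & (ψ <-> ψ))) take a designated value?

6

Of the 9 assignments, 6 give a value in {⊤}.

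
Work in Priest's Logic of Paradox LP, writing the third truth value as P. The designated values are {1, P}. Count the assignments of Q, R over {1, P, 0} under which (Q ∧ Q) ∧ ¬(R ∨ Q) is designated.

Designated under: (Q=P, R=P); (Q=P, R=0).

2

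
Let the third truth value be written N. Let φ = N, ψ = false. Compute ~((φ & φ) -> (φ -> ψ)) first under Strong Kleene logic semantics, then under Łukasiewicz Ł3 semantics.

In Strong Kleene logic: φ & φ = N & N = N
φ -> ψ = N -> false = N  [~N | false]
(φ & φ) -> (φ -> ψ) = N -> N = N
~((φ & φ) -> (φ -> ψ)) = ~N = N
In Łukasiewicz Ł3: φ & φ = N & N = N
φ -> ψ = N -> false = N  [min(1, 1−½+0)]
(φ & φ) -> (φ -> ψ) = N -> N = true
~((φ & φ) -> (φ -> ψ)) = ~true = false
They differ because Strong Kleene logic and Łukasiewicz Ł3 treat N differently under implication.

N; false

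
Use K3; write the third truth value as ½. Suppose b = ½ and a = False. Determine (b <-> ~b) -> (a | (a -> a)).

~b = ~½ = ½
b <-> ~b = ½ <-> ½ = ½
a -> a = False -> False = True
a | (a -> a) = False | True = True
(b <-> ~b) -> (a | (a -> a)) = ½ -> True = True

True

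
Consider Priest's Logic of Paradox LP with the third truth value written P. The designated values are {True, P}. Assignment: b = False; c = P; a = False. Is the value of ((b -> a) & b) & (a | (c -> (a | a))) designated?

No

b -> a = False -> False = True
(b -> a) & b = True & False = False
a | a = False | False = False
c -> (a | a) = P -> False = P  [~P | False]
a | (c -> (a | a)) = False | P = P
((b -> a) & b) & (a | (c -> (a | a))) = False & P = False
False ∉ {True, P}.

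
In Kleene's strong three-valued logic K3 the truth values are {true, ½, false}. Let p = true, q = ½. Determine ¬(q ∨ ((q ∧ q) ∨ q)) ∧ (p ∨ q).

q ∧ q = ½ ∧ ½ = ½
(q ∧ q) ∨ q = ½ ∨ ½ = ½
q ∨ ((q ∧ q) ∨ q) = ½ ∨ ½ = ½
¬(q ∨ ((q ∧ q) ∨ q)) = ¬½ = ½
p ∨ q = true ∨ ½ = true
¬(q ∨ ((q ∧ q) ∨ q)) ∧ (p ∨ q) = ½ ∧ true = ½

½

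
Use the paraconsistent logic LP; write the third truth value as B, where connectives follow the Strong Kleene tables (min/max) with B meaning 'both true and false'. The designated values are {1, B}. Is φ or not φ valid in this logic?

Every assignment of φ over {1, B, 0} gives a value in {1, B}.
In particular, with φ=B: φ or not φ = B.

Yes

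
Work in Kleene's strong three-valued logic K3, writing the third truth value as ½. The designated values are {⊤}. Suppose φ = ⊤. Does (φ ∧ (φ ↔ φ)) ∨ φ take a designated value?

Yes

φ ↔ φ = ⊤ ↔ ⊤ = ⊤
φ ∧ (φ ↔ φ) = ⊤ ∧ ⊤ = ⊤
(φ ∧ (φ ↔ φ)) ∨ φ = ⊤ ∨ ⊤ = ⊤
⊤ ∈ {⊤}.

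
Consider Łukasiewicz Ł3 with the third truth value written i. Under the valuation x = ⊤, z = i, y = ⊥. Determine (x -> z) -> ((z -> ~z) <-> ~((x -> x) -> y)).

⊤

x -> z = ⊤ -> i = i
~z = ~i = i
z -> ~z = i -> i = ⊤
x -> x = ⊤ -> ⊤ = ⊤
(x -> x) -> y = ⊤ -> ⊥ = ⊥
~((x -> x) -> y) = ~⊥ = ⊤
(z -> ~z) <-> ~((x -> x) -> y) = ⊤ <-> ⊤ = ⊤
(x -> z) -> ((z -> ~z) <-> ~((x -> x) -> y)) = i -> ⊤ = ⊤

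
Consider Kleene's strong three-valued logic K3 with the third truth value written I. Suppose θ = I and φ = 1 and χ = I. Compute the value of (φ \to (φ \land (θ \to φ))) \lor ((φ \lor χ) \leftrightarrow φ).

θ \to φ = I \to 1 = 1  [\lnot I \lor 1]
φ \land (θ \to φ) = 1 \land 1 = 1
φ \to (φ \land (θ \to φ)) = 1 \to 1 = 1
φ \lor χ = 1 \lor I = 1
(φ \lor χ) \leftrightarrow φ = 1 \leftrightarrow 1 = 1
(φ \to (φ \land (θ \to φ))) \lor ((φ \lor χ) \leftrightarrow φ) = 1 \lor 1 = 1

1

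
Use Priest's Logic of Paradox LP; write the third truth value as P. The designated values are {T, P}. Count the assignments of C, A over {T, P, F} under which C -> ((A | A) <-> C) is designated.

Of the 9 assignments, 8 give a value in {T, P}.

8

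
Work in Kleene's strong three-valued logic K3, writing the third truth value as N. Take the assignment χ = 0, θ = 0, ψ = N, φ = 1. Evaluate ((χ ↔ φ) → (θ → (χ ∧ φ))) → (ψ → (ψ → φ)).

χ ↔ φ = 0 ↔ 1 = 0
χ ∧ φ = 0 ∧ 1 = 0
θ → (χ ∧ φ) = 0 → 0 = 1
(χ ↔ φ) → (θ → (χ ∧ φ)) = 0 → 1 = 1
ψ → φ = N → 1 = 1
ψ → (ψ → φ) = N → 1 = 1
((χ ↔ φ) → (θ → (χ ∧ φ))) → (ψ → (ψ → φ)) = 1 → 1 = 1

1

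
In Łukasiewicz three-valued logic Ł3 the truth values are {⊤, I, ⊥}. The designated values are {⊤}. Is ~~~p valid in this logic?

Countermodel: p=⊤ gives ⊥, which is not designated.

No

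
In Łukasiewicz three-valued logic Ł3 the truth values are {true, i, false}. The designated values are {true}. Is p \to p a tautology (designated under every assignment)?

Every assignment of p over {true, i, false} gives a value in {true}.
In particular, with p=i: p \to p = true.

Yes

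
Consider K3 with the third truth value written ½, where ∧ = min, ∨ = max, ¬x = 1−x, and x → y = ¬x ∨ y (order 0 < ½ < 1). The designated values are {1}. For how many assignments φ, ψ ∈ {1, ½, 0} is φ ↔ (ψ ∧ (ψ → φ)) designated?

3

Designated under: (φ=1, ψ=1); (φ=0, ψ=1); (φ=0, ψ=0).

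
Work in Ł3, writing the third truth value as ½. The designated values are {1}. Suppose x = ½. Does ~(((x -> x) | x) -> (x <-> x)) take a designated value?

No

x -> x = ½ -> ½ = 1  [min(1, 1−½+½)]
(x -> x) | x = 1 | ½ = 1
x <-> x = ½ <-> ½ = 1
((x -> x) | x) -> (x <-> x) = 1 -> 1 = 1
~(((x -> x) | x) -> (x <-> x)) = ~1 = 0
0 ∉ {1}.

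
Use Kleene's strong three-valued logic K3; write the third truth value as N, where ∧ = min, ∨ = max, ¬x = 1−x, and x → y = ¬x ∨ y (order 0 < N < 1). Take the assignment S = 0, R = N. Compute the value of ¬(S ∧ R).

S ∧ R = 0 ∧ N = 0
¬(S ∧ R) = ¬0 = 1

1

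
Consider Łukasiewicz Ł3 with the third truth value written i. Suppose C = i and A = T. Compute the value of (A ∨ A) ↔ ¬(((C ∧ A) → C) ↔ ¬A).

A ∨ A = T ∨ T = T
C ∧ A = i ∧ T = i
(C ∧ A) → C = i → i = T  [min(1, 1−½+½)]
¬A = ¬T = F
((C ∧ A) → C) ↔ ¬A = T ↔ F = F
¬(((C ∧ A) → C) ↔ ¬A) = ¬F = T
(A ∨ A) ↔ ¬(((C ∧ A) → C) ↔ ¬A) = T ↔ T = T

T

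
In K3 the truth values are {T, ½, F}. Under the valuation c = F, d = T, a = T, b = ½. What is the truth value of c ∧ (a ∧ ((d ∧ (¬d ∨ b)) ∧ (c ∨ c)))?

¬d = ¬T = F
¬d ∨ b = F ∨ ½ = ½
d ∧ (¬d ∨ b) = T ∧ ½ = ½
c ∨ c = F ∨ F = F
(d ∧ (¬d ∨ b)) ∧ (c ∨ c) = ½ ∧ F = F
a ∧ ((d ∧ (¬d ∨ b)) ∧ (c ∨ c)) = T ∧ F = F
c ∧ (a ∧ ((d ∧ (¬d ∨ b)) ∧ (c ∨ c))) = F ∧ F = F

F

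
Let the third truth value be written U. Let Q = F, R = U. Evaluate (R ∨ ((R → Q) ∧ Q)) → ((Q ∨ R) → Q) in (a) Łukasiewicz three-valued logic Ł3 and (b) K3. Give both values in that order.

In Łukasiewicz three-valued logic Ł3: R → Q = U → F = U  [min(1, 1−½+0)]
(R → Q) ∧ Q = U ∧ F = F
R ∨ ((R → Q) ∧ Q) = U ∨ F = U
Q ∨ R = F ∨ U = U
(Q ∨ R) → Q = U → F = U
(R ∨ ((R → Q) ∧ Q)) → ((Q ∨ R) → Q) = U → U = T
In K3: R → Q = U → F = U  [¬U ∨ F]
(R → Q) ∧ Q = U ∧ F = F
R ∨ ((R → Q) ∧ Q) = U ∨ F = U
Q ∨ R = F ∨ U = U
(Q ∨ R) → Q = U → F = U
(R ∨ ((R → Q) ∧ Q)) → ((Q ∨ R) → Q) = U → U = U
They differ because Łukasiewicz three-valued logic Ł3 and K3 treat U differently under implication.

T; U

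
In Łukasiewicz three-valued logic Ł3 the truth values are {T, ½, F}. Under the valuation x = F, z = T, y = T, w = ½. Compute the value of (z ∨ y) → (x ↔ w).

½

z ∨ y = T ∨ T = T
x ↔ w = F ↔ ½ = ½  [1 − |0−½|]
(z ∨ y) → (x ↔ w) = T → ½ = ½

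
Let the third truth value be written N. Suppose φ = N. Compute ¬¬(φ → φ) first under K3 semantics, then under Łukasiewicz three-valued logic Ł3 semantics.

N; T

In K3: φ → φ = N → N = N  [¬N ∨ N]
¬(φ → φ) = ¬N = N
¬¬(φ → φ) = ¬N = N
In Łukasiewicz three-valued logic Ł3: φ → φ = N → N = T
¬(φ → φ) = ¬T = F
¬¬(φ → φ) = ¬F = T
They differ because K3 and Łukasiewicz three-valued logic Ł3 treat N differently under implication.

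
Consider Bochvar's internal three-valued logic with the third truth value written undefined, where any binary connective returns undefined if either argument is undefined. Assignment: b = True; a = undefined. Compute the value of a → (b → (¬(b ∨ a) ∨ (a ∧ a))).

b ∨ a = True ∨ undefined = undefined
¬(b ∨ a) = ¬undefined = undefined
a ∧ a = undefined ∧ undefined = undefined
¬(b ∨ a) ∨ (a ∧ a) = undefined ∨ undefined = undefined
b → (¬(b ∨ a) ∨ (a ∧ a)) = True → undefined = undefined
a → (b → (¬(b ∨ a) ∨ (a ∧ a))) = undefined → undefined = undefined

undefined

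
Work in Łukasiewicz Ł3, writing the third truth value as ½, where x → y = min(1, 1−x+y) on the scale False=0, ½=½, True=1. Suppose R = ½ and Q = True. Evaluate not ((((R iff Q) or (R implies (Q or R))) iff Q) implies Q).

False

R iff Q = ½ iff True = ½
Q or R = True or ½ = True
R implies (Q or R) = ½ implies True = True
(R iff Q) or (R implies (Q or R)) = ½ or True = True
((R iff Q) or (R implies (Q or R))) iff Q = True iff True = True
(((R iff Q) or (R implies (Q or R))) iff Q) implies Q = True implies True = True
not ((((R iff Q) or (R implies (Q or R))) iff Q) implies Q) = not True = False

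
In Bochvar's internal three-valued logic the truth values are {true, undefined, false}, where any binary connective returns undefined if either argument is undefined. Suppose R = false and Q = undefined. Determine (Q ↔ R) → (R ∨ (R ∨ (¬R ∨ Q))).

undefined

Q ↔ R = undefined ↔ false = undefined
¬R = ¬false = true
¬R ∨ Q = true ∨ undefined = undefined
R ∨ (¬R ∨ Q) = false ∨ undefined = undefined
R ∨ (R ∨ (¬R ∨ Q)) = false ∨ undefined = undefined
(Q ↔ R) → (R ∨ (R ∨ (¬R ∨ Q))) = undefined → undefined = undefined  [any arg is the third value ⇒ result is the third value]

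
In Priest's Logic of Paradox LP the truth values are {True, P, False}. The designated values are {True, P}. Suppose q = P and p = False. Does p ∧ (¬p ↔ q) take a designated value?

¬p = ¬False = True
¬p ↔ q = True ↔ P = P
p ∧ (¬p ↔ q) = False ∧ P = False
False ∉ {True, P}.

No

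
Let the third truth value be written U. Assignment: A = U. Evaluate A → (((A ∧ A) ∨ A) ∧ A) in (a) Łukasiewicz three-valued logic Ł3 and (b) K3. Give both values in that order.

⊤; U

In Łukasiewicz three-valued logic Ł3: A ∧ A = U ∧ U = U
(A ∧ A) ∨ A = U ∨ U = U
((A ∧ A) ∨ A) ∧ A = U ∧ U = U
A → (((A ∧ A) ∨ A) ∧ A) = U → U = ⊤  [min(1, 1−½+½)]
In K3: A ∧ A = U ∧ U = U
(A ∧ A) ∨ A = U ∨ U = U
((A ∧ A) ∨ A) ∧ A = U ∧ U = U
A → (((A ∧ A) ∨ A) ∧ A) = U → U = U  [¬U ∨ U]
They differ because Łukasiewicz three-valued logic Ł3 and K3 treat U differently under implication.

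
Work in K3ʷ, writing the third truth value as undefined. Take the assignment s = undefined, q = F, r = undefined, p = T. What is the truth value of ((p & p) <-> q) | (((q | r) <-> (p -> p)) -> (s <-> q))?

undefined

p & p = T & T = T
(p & p) <-> q = T <-> F = F
q | r = F | undefined = undefined
p -> p = T -> T = T
(q | r) <-> (p -> p) = undefined <-> T = undefined
s <-> q = undefined <-> F = undefined
((q | r) <-> (p -> p)) -> (s <-> q) = undefined -> undefined = undefined  [any arg is the third value ⇒ result is the third value]
((p & p) <-> q) | (((q | r) <-> (p -> p)) -> (s <-> q)) = F | undefined = undefined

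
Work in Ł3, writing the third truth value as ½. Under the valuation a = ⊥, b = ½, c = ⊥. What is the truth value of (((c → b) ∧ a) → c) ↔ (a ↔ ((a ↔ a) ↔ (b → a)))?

½

c → b = ⊥ → ½ = ⊤  [min(1, 1−0+½)]
(c → b) ∧ a = ⊤ ∧ ⊥ = ⊥
((c → b) ∧ a) → c = ⊥ → ⊥ = ⊤
a ↔ a = ⊥ ↔ ⊥ = ⊤
b → a = ½ → ⊥ = ½
(a ↔ a) ↔ (b → a) = ⊤ ↔ ½ = ½
a ↔ ((a ↔ a) ↔ (b → a)) = ⊥ ↔ ½ = ½
(((c → b) ∧ a) → c) ↔ (a ↔ ((a ↔ a) ↔ (b → a))) = ⊤ ↔ ½ = ½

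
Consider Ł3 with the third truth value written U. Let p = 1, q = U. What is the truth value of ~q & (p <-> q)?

~q = ~U = U
p <-> q = 1 <-> U = U  [1 − |1−½|]
~q & (p <-> q) = U & U = U

U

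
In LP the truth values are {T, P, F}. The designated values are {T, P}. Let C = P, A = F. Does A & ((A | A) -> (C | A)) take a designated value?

No

A | A = F | F = F
C | A = P | F = P
(A | A) -> (C | A) = F -> P = T  [~F | P]
A & ((A | A) -> (C | A)) = F & T = F
F ∉ {T, P}.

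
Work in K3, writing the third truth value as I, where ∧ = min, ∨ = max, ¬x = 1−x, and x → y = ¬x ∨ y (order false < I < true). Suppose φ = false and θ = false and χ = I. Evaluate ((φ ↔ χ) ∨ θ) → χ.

φ ↔ χ = false ↔ I = I
(φ ↔ χ) ∨ θ = I ∨ false = I
((φ ↔ χ) ∨ θ) → χ = I → I = I  [¬I ∨ I]

I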